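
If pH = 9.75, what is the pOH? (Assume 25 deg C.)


At 25 deg C, pH + pOH = 14.
pOH = 14 - pH = 14 - 9.75
pOH = 4.25:

4.25


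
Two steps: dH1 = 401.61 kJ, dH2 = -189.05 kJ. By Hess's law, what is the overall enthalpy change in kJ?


Hess's law: enthalpy is a state function, so add the step enthalpies.
dH_total = dH1 + dH2 = 401.61 + (-189.05)
dH_total = 212.56 kJ:

212.56 kJ


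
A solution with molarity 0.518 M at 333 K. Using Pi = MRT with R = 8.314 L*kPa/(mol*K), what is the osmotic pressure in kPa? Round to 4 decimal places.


Osmotic pressure (van't Hoff): Pi = M*R*T.
RT = 8.314 * 333 = 2768.562
Pi = 0.518 * 2768.562
Pi = 1434.115116 kPa, rounded to 4 dp:

1434.1151 kPa


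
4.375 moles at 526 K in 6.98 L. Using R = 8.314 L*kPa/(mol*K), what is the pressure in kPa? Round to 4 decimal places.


PV = nRT, solve for P = nRT / V.
nRT = 4.375 * 8.314 * 526 = 19132.5925
P = 19132.5925 / 6.98
P = 2741.05909742 kPa, rounded to 4 dp:

2741.0591 kPa


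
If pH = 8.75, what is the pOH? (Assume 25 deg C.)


At 25 deg C, pH + pOH = 14.
pOH = 14 - pH = 14 - 8.75
pOH = 5.25:

5.25


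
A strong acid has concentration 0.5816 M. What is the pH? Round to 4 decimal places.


A strong acid dissociates completely, so [H+] equals the given concentration.
pH = -log10([H+]) = -log10(0.5816)
pH = 0.2353756, rounded to 4 dp:

0.2354


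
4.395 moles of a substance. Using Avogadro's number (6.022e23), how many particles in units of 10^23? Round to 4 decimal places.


N = n * NA, then divide by 1e23 for the requested units.
N / 1e23 = n * 6.022
N / 1e23 = 4.395 * 6.022
N / 1e23 = 26.46669, rounded to 4 dp:

26.4667


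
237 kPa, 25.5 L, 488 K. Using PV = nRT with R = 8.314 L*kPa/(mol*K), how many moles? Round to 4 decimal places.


PV = nRT, solve for n = PV / (RT).
PV = 237 * 25.5 = 6043.5
RT = 8.314 * 488 = 4057.232
n = 6043.5 / 4057.232
n = 1.48956234 mol, rounded to 4 dp:

1.4896 mol


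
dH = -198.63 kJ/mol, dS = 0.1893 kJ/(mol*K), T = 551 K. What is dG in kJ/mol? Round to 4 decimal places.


Gibbs: dG = dH - T*dS (consistent units, dS already in kJ/(mol*K)).
T*dS = 551 * 0.1893 = 104.3043
dG = -198.63 - (104.3043)
dG = -302.9343 kJ/mol, rounded to 4 dp:

-302.9343 kJ/mol


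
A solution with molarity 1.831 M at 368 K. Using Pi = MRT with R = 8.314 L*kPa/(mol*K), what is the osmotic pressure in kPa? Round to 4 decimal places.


Osmotic pressure (van't Hoff): Pi = M*R*T.
RT = 8.314 * 368 = 3059.552
Pi = 1.831 * 3059.552
Pi = 5602.039712 kPa, rounded to 4 dp:

5602.0397 kPa


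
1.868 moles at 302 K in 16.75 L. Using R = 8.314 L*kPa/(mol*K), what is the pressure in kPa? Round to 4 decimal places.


PV = nRT, solve for P = nRT / V.
nRT = 1.868 * 8.314 * 302 = 4690.2267
P = 4690.2267 / 16.75
P = 280.01353433 kPa, rounded to 4 dp:

280.0135 kPa


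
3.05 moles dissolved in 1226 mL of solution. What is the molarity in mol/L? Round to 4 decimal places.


Convert volume to liters: V_L = V_mL / 1000.
V_L = 1226 / 1000 = 1.226 L
M = n / V_L = 3.05 / 1.226
M = 2.48776509 mol/L, rounded to 4 dp:

2.4878 mol/L


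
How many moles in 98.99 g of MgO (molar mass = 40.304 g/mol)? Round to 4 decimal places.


n = mass / M
n = 98.99 / 40.304
n = 2.45608376 mol, rounded to 4 dp:

2.4561 mol


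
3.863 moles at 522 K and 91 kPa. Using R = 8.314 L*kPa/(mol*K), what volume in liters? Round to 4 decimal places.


PV = nRT, solve for V = nRT / P.
nRT = 3.863 * 8.314 * 522 = 16765.0646
V = 16765.0646 / 91
V = 184.23147912 L, rounded to 4 dp:

184.2315 L


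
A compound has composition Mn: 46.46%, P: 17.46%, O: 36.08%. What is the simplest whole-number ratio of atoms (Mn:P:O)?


Assume 100 g of compound, divide each mass% by atomic mass to get moles, then normalize by the smallest to get a raw atom ratio.
Moles per 100 g: Mn: 46.46/54.938 = 0.8457, P: 17.46/30.974 = 0.5637, O: 36.08/15.999 = 2.2551
Raw ratio (divide by min = 0.5637): Mn: 1.5, P: 1.0, O: 4.001
Multiply by 2 to clear fractions: Mn: 3.0 ~= 3, P: 2.0 ~= 2, O: 8.001 ~= 8
Reduce by GCD to get the simplest whole-number ratio:

3:2:8


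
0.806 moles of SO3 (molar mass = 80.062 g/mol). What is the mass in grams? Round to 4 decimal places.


mass = n * M
mass = 0.806 * 80.062
mass = 64.529972 g, rounded to 4 dp:

64.5300 g


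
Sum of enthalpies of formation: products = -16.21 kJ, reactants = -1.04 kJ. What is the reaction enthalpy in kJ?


dH_rxn = sum(dH_f products) - sum(dH_f reactants)
dH_rxn = -16.21 - (-1.04)
dH_rxn = -15.17 kJ:

-15.17 kJ


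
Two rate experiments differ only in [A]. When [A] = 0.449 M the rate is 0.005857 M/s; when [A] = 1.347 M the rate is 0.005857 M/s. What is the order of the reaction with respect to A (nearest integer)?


Rate is proportional to [A]^n, so rate2/rate1 = ([A]2/[A]1)^n. Take logs to solve for n.
rate2/rate1 = 0.005857 / 0.005857 = 1.0
[A]2/[A]1 = 1.347 / 0.449 = 3.0
n = ln(1.0) / ln(3.0) = 0.0
Nearest integer order:

0


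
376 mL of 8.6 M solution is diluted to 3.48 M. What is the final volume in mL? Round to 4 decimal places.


Dilution: M1*V1 = M2*V2, solve for V2.
V2 = M1*V1 / M2
V2 = 8.6 * 376 / 3.48
V2 = 3233.6 / 3.48
V2 = 929.1954023 mL, rounded to 4 dp:

929.1954 mL


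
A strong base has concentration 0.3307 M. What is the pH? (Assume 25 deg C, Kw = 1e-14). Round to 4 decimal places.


A strong base dissociates completely, so [OH-] equals the given concentration.
pOH = -log10([OH-]) = -log10(0.3307) = 0.480566
pH = 14 - pOH = 14 - 0.480566
pH = 13.519434, rounded to 4 dp:

13.5194


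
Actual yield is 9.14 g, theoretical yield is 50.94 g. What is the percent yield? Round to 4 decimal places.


% yield = 100 * actual / theoretical
% yield = 100 * 9.14 / 50.94
% yield = 17.94267766 %, rounded to 4 dp:

17.9427 %


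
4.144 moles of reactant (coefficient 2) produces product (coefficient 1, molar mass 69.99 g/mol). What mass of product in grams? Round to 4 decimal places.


Use the coefficient ratio to convert reactant moles to product moles, then multiply by the product's molar mass.
moles_P = moles_R * (coeff_P / coeff_R) = 4.144 * (1/2) = 2.072
mass_P = moles_P * M_P = 2.072 * 69.99
mass_P = 145.01928 g, rounded to 4 dp:

145.0193 g


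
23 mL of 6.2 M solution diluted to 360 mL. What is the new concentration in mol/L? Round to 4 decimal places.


Dilution: M1*V1 = M2*V2, solve for M2.
M2 = M1*V1 / V2
M2 = 6.2 * 23 / 360
M2 = 142.6 / 360
M2 = 0.39611111 mol/L, rounded to 4 dp:

0.3961 mol/L


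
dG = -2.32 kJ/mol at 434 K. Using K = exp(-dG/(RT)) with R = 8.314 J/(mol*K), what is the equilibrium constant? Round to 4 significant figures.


dG is in kJ/mol; multiply by 1000 to match R in J/(mol*K).
RT = 8.314 * 434 = 3608.276 J/mol
exponent = -dG*1000 / (RT) = -(-2.32*1000) / 3608.276 = 0.64296634
K = exp(0.64296634)
K = 1.9021148, rounded to 4 significant figures:

1.902


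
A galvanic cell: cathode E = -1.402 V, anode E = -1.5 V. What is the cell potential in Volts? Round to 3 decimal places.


Standard cell potential: E_cell = E_cathode - E_anode.
E_cell = -1.402 - (-1.5)
E_cell = 0.098 V, rounded to 3 dp:

0.098 V


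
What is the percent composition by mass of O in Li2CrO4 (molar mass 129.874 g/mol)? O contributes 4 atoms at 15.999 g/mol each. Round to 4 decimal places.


pct = 100 * (n_elem * M_elem) / M_total
mass_contribution = 4 * 15.999 = 63.996 g/mol
pct = 100 * 63.996 / 129.874
pct = 49.27545159 %, rounded to 4 dp:

49.2755 %


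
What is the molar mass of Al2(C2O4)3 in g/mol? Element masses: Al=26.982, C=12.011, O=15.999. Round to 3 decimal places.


M = sum(count * atomic_mass) over atoms.
M = 2*26.982 + 6*12.011 + 12*15.999
M = 53.964 + 72.066 + 191.988
M = 318.018 g/mol, rounded to 3 dp:

318.018 g/mol


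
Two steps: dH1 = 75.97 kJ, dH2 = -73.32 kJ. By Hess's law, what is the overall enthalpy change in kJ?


Hess's law: enthalpy is a state function, so add the step enthalpies.
dH_total = dH1 + dH2 = 75.97 + (-73.32)
dH_total = 2.65 kJ:

2.65 kJ


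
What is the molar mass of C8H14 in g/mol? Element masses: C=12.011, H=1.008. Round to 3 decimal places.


M = sum(count * atomic_mass) over atoms.
M = 8*12.011 + 14*1.008
M = 96.088 + 14.112
M = 110.2 g/mol, rounded to 3 dp:

110.200 g/mol


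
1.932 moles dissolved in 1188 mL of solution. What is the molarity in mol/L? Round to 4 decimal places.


Convert volume to liters: V_L = V_mL / 1000.
V_L = 1188 / 1000 = 1.188 L
M = n / V_L = 1.932 / 1.188
M = 1.62626263 mol/L, rounded to 4 dp:

1.6263 mol/L


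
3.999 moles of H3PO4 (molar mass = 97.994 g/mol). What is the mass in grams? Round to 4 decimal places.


mass = n * M
mass = 3.999 * 97.994
mass = 391.878006 g, rounded to 4 dp:

391.8780 g


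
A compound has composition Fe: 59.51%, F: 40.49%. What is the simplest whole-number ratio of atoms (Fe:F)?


Assume 100 g of compound, divide each mass% by atomic mass to get moles, then normalize by the smallest to get a raw atom ratio.
Moles per 100 g: Fe: 59.51/55.845 = 1.0656, F: 40.49/18.998 = 2.1313
Raw ratio (divide by min = 1.0656): Fe: 1.0, F: 2.0
Multiply by 1 to clear fractions: Fe: 1.0 ~= 1, F: 2.0 ~= 2
Reduce by GCD to get the simplest whole-number ratio:

1:2


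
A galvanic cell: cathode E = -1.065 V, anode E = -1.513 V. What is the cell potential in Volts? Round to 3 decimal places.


Standard cell potential: E_cell = E_cathode - E_anode.
E_cell = -1.065 - (-1.513)
E_cell = 0.448 V, rounded to 3 dp:

0.448 V


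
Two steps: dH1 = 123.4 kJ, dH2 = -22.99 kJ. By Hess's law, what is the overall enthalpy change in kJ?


Hess's law: enthalpy is a state function, so add the step enthalpies.
dH_total = dH1 + dH2 = 123.4 + (-22.99)
dH_total = 100.41 kJ:

100.41 kJ


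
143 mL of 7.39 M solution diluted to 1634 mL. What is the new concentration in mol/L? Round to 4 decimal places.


Dilution: M1*V1 = M2*V2, solve for M2.
M2 = M1*V1 / V2
M2 = 7.39 * 143 / 1634
M2 = 1056.77 / 1634
M2 = 0.64673807 mol/L, rounded to 4 dp:

0.6467 mol/L


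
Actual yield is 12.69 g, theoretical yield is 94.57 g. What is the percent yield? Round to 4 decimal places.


% yield = 100 * actual / theoretical
% yield = 100 * 12.69 / 94.57
% yield = 13.4186317 %, rounded to 4 dp:

13.4186 %


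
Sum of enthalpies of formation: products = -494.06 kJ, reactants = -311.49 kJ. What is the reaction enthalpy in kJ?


dH_rxn = sum(dH_f products) - sum(dH_f reactants)
dH_rxn = -494.06 - (-311.49)
dH_rxn = -182.57 kJ:

-182.57 kJ


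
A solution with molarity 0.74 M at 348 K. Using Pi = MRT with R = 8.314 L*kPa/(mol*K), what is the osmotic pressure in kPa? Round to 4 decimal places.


Osmotic pressure (van't Hoff): Pi = M*R*T.
RT = 8.314 * 348 = 2893.272
Pi = 0.74 * 2893.272
Pi = 2141.02128 kPa, rounded to 4 dp:

2141.0213 kPa


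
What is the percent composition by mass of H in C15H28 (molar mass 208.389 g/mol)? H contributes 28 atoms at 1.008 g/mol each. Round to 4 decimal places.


pct = 100 * (n_elem * M_elem) / M_total
mass_contribution = 28 * 1.008 = 28.224 g/mol
pct = 100 * 28.224 / 208.389
pct = 13.54390107 %, rounded to 4 dp:

13.5439 %


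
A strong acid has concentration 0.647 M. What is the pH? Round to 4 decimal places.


A strong acid dissociates completely, so [H+] equals the given concentration.
pH = -log10([H+]) = -log10(0.647)
pH = 0.18909572, rounded to 4 dp:

0.1891


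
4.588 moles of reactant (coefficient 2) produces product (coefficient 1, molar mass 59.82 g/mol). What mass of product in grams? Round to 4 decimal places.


Use the coefficient ratio to convert reactant moles to product moles, then multiply by the product's molar mass.
moles_P = moles_R * (coeff_P / coeff_R) = 4.588 * (1/2) = 2.294
mass_P = moles_P * M_P = 2.294 * 59.82
mass_P = 137.22708 g, rounded to 4 dp:

137.2271 g


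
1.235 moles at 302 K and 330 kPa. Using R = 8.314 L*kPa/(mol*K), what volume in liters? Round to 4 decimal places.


PV = nRT, solve for V = nRT / P.
nRT = 1.235 * 8.314 * 302 = 3100.8726
V = 3100.8726 / 330
V = 9.39658364 L, rounded to 4 dp:

9.3966 L


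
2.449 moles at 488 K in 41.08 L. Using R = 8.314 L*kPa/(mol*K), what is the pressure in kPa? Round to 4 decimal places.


PV = nRT, solve for P = nRT / V.
nRT = 2.449 * 8.314 * 488 = 9936.1612
P = 9936.1612 / 41.08
P = 241.87344693 kPa, rounded to 4 dp:

241.8734 kPa


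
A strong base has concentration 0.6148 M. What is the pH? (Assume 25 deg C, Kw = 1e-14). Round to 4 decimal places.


A strong base dissociates completely, so [OH-] equals the given concentration.
pOH = -log10([OH-]) = -log10(0.6148) = 0.211266
pH = 14 - pOH = 14 - 0.211266
pH = 13.788734, rounded to 4 dp:

13.7887


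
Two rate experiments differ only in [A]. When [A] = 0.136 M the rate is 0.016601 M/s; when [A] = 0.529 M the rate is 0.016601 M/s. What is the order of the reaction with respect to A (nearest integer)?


Rate is proportional to [A]^n, so rate2/rate1 = ([A]2/[A]1)^n. Take logs to solve for n.
rate2/rate1 = 0.016601 / 0.016601 = 1.0
[A]2/[A]1 = 0.529 / 0.136 = 3.8897
n = ln(1.0) / ln(3.8897) = 0.0
Nearest integer order:

0


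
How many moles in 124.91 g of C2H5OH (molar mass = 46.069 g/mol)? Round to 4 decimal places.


n = mass / M
n = 124.91 / 46.069
n = 2.71136773 mol, rounded to 4 dp:

2.7114 mol


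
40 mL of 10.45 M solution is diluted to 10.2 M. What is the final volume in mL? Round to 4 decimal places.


Dilution: M1*V1 = M2*V2, solve for V2.
V2 = M1*V1 / M2
V2 = 10.45 * 40 / 10.2
V2 = 418.0 / 10.2
V2 = 40.98039216 mL, rounded to 4 dp:

40.9804 mL


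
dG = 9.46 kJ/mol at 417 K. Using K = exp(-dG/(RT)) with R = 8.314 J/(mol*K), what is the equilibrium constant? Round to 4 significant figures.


dG is in kJ/mol; multiply by 1000 to match R in J/(mol*K).
RT = 8.314 * 417 = 3466.938 J/mol
exponent = -dG*1000 / (RT) = -(9.46*1000) / 3466.938 = -2.72863259
K = exp(-2.72863259)
K = 0.065308532, rounded to 4 significant figures:

0.06531


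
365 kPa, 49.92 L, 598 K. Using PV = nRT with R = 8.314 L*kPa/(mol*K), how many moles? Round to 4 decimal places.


PV = nRT, solve for n = PV / (RT).
PV = 365 * 49.92 = 18220.8
RT = 8.314 * 598 = 4971.772
n = 18220.8 / 4971.772
n = 3.66485028 mol, rounded to 4 dp:

3.6649 mol


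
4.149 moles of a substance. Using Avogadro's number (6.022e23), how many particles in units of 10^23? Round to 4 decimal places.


N = n * NA, then divide by 1e23 for the requested units.
N / 1e23 = n * 6.022
N / 1e23 = 4.149 * 6.022
N / 1e23 = 24.985278, rounded to 4 dp:

24.9853


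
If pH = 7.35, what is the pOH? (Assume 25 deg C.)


At 25 deg C, pH + pOH = 14.
pOH = 14 - pH = 14 - 7.35
pOH = 6.65:

6.65


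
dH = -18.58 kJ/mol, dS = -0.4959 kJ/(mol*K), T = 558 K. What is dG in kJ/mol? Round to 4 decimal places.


Gibbs: dG = dH - T*dS (consistent units, dS already in kJ/(mol*K)).
T*dS = 558 * -0.4959 = -276.7122
dG = -18.58 - (-276.7122)
dG = 258.1322 kJ/mol, rounded to 4 dp:

258.1322 kJ/mol


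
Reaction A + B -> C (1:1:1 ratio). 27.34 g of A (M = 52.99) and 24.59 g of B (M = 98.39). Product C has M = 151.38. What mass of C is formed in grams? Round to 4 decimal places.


Find moles of each reactant; the smaller value is the limiting reagent in a 1:1:1 reaction, so moles_C equals moles of the limiter.
n_A = mass_A / M_A = 27.34 / 52.99 = 0.515946 mol
n_B = mass_B / M_B = 24.59 / 98.39 = 0.249924 mol
Limiting reagent: B (smaller), n_limiting = 0.249924 mol
mass_C = n_limiting * M_C = 0.249924 * 151.38
mass_C = 37.83349512 g, rounded to 4 dp:

37.8335 g


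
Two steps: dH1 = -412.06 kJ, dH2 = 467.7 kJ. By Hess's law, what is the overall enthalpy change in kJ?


Hess's law: enthalpy is a state function, so add the step enthalpies.
dH_total = dH1 + dH2 = -412.06 + (467.7)
dH_total = 55.64 kJ:

55.64 kJ


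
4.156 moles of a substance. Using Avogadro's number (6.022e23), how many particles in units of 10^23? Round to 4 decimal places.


N = n * NA, then divide by 1e23 for the requested units.
N / 1e23 = n * 6.022
N / 1e23 = 4.156 * 6.022
N / 1e23 = 25.027432, rounded to 4 dp:

25.0274


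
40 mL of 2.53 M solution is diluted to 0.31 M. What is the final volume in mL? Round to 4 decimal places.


Dilution: M1*V1 = M2*V2, solve for V2.
V2 = M1*V1 / M2
V2 = 2.53 * 40 / 0.31
V2 = 101.2 / 0.31
V2 = 326.4516129 mL, rounded to 4 dp:

326.4516 mL


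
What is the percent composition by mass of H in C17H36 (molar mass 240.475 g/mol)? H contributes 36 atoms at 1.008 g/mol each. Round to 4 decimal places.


pct = 100 * (n_elem * M_elem) / M_total
mass_contribution = 36 * 1.008 = 36.288 g/mol
pct = 100 * 36.288 / 240.475
pct = 15.09013411 %, rounded to 4 dp:

15.0901 %


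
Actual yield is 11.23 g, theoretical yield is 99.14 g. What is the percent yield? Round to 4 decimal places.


% yield = 100 * actual / theoretical
% yield = 100 * 11.23 / 99.14
% yield = 11.32741578 %, rounded to 4 dp:

11.3274 %


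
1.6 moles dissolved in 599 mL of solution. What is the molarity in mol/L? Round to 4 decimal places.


Convert volume to liters: V_L = V_mL / 1000.
V_L = 599 / 1000 = 0.599 L
M = n / V_L = 1.6 / 0.599
M = 2.67111853 mol/L, rounded to 4 dp:

2.6711 mol/L


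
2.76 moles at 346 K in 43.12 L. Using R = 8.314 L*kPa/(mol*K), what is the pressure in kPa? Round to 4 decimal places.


PV = nRT, solve for P = nRT / V.
nRT = 2.76 * 8.314 * 346 = 7939.5374
P = 7939.5374 / 43.12
P = 184.12656308 kPa, rounded to 4 dp:

184.1266 kPa


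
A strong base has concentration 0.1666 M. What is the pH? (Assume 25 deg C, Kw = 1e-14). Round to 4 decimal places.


A strong base dissociates completely, so [OH-] equals the given concentration.
pOH = -log10([OH-]) = -log10(0.1666) = 0.778325
pH = 14 - pOH = 14 - 0.778325
pH = 13.221675, rounded to 4 dp:

13.2217


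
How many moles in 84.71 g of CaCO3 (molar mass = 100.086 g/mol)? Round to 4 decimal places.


n = mass / M
n = 84.71 / 100.086
n = 0.84637212 mol, rounded to 4 dp:

0.8464 mol


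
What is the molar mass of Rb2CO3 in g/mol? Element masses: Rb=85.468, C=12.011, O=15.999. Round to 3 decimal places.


M = sum(count * atomic_mass) over atoms.
M = 2*85.468 + 1*12.011 + 3*15.999
M = 170.936 + 12.011 + 47.997
M = 230.944 g/mol, rounded to 3 dp:

230.944 g/mol


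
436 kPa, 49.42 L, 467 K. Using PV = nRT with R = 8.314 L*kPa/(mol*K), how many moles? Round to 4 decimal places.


PV = nRT, solve for n = PV / (RT).
PV = 436 * 49.42 = 21547.12
RT = 8.314 * 467 = 3882.638
n = 21547.12 / 3882.638
n = 5.54960828 mol, rounded to 4 dp:

5.5496 mol


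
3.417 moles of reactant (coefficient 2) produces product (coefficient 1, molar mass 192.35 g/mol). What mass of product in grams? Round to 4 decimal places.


Use the coefficient ratio to convert reactant moles to product moles, then multiply by the product's molar mass.
moles_P = moles_R * (coeff_P / coeff_R) = 3.417 * (1/2) = 1.7085
mass_P = moles_P * M_P = 1.7085 * 192.35
mass_P = 328.629975 g, rounded to 4 dp:

328.6300 g


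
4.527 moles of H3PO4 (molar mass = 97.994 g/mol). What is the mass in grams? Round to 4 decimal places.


mass = n * M
mass = 4.527 * 97.994
mass = 443.618838 g, rounded to 4 dp:

443.6188 g


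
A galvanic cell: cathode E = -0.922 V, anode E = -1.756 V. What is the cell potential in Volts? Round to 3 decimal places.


Standard cell potential: E_cell = E_cathode - E_anode.
E_cell = -0.922 - (-1.756)
E_cell = 0.834 V, rounded to 3 dp:

0.834 V


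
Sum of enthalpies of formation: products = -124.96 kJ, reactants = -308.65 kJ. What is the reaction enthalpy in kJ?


dH_rxn = sum(dH_f products) - sum(dH_f reactants)
dH_rxn = -124.96 - (-308.65)
dH_rxn = 183.69 kJ:

183.69 kJ


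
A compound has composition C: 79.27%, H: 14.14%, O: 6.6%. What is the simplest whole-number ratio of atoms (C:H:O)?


Assume 100 g of compound, divide each mass% by atomic mass to get moles, then normalize by the smallest to get a raw atom ratio.
Moles per 100 g: C: 79.27/12.011 = 6.5998, H: 14.14/1.008 = 14.0278, O: 6.6/15.999 = 0.4125
Raw ratio (divide by min = 0.4125): C: 15.998, H: 34.005, O: 1.0
Multiply by 1 to clear fractions: C: 15.998 ~= 16, H: 34.005 ~= 34, O: 1.0 ~= 1
Reduce by GCD to get the simplest whole-number ratio:

16:34:1


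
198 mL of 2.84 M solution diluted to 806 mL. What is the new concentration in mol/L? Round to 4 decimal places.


Dilution: M1*V1 = M2*V2, solve for M2.
M2 = M1*V1 / V2
M2 = 2.84 * 198 / 806
M2 = 562.32 / 806
M2 = 0.69766749 mol/L, rounded to 4 dp:

0.6977 mol/L


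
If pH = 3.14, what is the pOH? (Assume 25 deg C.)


At 25 deg C, pH + pOH = 14.
pOH = 14 - pH = 14 - 3.14
pOH = 10.86:

10.86


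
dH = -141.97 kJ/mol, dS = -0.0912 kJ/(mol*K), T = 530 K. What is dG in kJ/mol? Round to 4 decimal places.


Gibbs: dG = dH - T*dS (consistent units, dS already in kJ/(mol*K)).
T*dS = 530 * -0.0912 = -48.336
dG = -141.97 - (-48.336)
dG = -93.634 kJ/mol, rounded to 4 dp:

-93.6340 kJ/mol


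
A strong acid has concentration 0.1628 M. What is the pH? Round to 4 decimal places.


A strong acid dissociates completely, so [H+] equals the given concentration.
pH = -log10([H+]) = -log10(0.1628)
pH = 0.7883456, rounded to 4 dp:

0.7883


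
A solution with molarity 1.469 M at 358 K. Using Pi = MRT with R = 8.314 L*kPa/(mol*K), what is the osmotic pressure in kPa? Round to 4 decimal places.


Osmotic pressure (van't Hoff): Pi = M*R*T.
RT = 8.314 * 358 = 2976.412
Pi = 1.469 * 2976.412
Pi = 4372.349228 kPa, rounded to 4 dp:

4372.3492 kPa


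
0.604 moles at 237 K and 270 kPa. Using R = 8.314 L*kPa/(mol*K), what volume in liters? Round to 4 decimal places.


PV = nRT, solve for V = nRT / P.
nRT = 0.604 * 8.314 * 237 = 1190.1325
V = 1190.1325 / 270
V = 4.40789815 L, rounded to 4 dp:

4.4079 L


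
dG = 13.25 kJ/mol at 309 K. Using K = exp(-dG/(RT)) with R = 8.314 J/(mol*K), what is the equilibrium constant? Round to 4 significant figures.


dG is in kJ/mol; multiply by 1000 to match R in J/(mol*K).
RT = 8.314 * 309 = 2569.026 J/mol
exponent = -dG*1000 / (RT) = -(13.25*1000) / 2569.026 = -5.15759669
K = exp(-5.15759669)
K = 0.0057555154, rounded to 4 significant figures:

0.005756


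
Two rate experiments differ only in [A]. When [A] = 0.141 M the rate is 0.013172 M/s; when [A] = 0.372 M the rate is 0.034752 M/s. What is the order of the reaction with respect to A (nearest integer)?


Rate is proportional to [A]^n, so rate2/rate1 = ([A]2/[A]1)^n. Take logs to solve for n.
rate2/rate1 = 0.034752 / 0.013172 = 2.6383
[A]2/[A]1 = 0.372 / 0.141 = 2.6383
n = ln(2.6383) / ln(2.6383) = 1.0
Nearest integer order:

1


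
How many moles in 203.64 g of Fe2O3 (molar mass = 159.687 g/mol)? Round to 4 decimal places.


n = mass / M
n = 203.64 / 159.687
n = 1.2752447 mol, rounded to 4 dp:

1.2752 mol


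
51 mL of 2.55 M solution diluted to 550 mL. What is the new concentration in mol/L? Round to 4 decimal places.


Dilution: M1*V1 = M2*V2, solve for M2.
M2 = M1*V1 / V2
M2 = 2.55 * 51 / 550
M2 = 130.05 / 550
M2 = 0.23645455 mol/L, rounded to 4 dp:

0.2365 mol/L


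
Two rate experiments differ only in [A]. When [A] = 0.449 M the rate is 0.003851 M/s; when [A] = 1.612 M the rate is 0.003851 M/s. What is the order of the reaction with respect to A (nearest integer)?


Rate is proportional to [A]^n, so rate2/rate1 = ([A]2/[A]1)^n. Take logs to solve for n.
rate2/rate1 = 0.003851 / 0.003851 = 1.0
[A]2/[A]1 = 1.612 / 0.449 = 3.5902
n = ln(1.0) / ln(3.5902) = 0.0
Nearest integer order:

0


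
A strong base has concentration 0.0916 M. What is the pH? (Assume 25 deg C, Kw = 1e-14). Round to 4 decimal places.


A strong base dissociates completely, so [OH-] equals the given concentration.
pOH = -log10([OH-]) = -log10(0.0916) = 1.038105
pH = 14 - pOH = 14 - 1.038105
pH = 12.961895, rounded to 4 dp:

12.9619


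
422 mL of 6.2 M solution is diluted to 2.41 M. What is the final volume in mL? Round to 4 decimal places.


Dilution: M1*V1 = M2*V2, solve for V2.
V2 = M1*V1 / M2
V2 = 6.2 * 422 / 2.41
V2 = 2616.4 / 2.41
V2 = 1085.64315353 mL, rounded to 4 dp:

1085.6432 mL


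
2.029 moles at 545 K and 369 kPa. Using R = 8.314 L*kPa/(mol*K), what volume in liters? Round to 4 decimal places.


PV = nRT, solve for V = nRT / P.
nRT = 2.029 * 8.314 * 545 = 9193.6628
V = 9193.6628 / 369
V = 24.91507534 L, rounded to 4 dp:

24.9151 L


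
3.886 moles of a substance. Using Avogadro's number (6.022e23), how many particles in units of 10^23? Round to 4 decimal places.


N = n * NA, then divide by 1e23 for the requested units.
N / 1e23 = n * 6.022
N / 1e23 = 3.886 * 6.022
N / 1e23 = 23.401492, rounded to 4 dp:

23.4015


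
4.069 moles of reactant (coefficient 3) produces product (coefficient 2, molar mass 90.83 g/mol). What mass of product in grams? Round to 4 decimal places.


Use the coefficient ratio to convert reactant moles to product moles, then multiply by the product's molar mass.
moles_P = moles_R * (coeff_P / coeff_R) = 4.069 * (2/3) = 2.712667
mass_P = moles_P * M_P = 2.712667 * 90.83
mass_P = 246.39154361 g, rounded to 4 dp:

246.3915 g


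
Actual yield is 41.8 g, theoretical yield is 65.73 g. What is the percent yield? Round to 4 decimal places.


% yield = 100 * actual / theoretical
% yield = 100 * 41.8 / 65.73
% yield = 63.59348851 %, rounded to 4 dp:

63.5935 %


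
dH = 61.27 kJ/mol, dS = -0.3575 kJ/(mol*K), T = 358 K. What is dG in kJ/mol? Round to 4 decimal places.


Gibbs: dG = dH - T*dS (consistent units, dS already in kJ/(mol*K)).
T*dS = 358 * -0.3575 = -127.985
dG = 61.27 - (-127.985)
dG = 189.255 kJ/mol, rounded to 4 dp:

189.2550 kJ/mol


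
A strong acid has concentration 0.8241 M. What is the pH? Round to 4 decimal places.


A strong acid dissociates completely, so [H+] equals the given concentration.
pH = -log10([H+]) = -log10(0.8241)
pH = 0.08402009, rounded to 4 dp:

0.0840


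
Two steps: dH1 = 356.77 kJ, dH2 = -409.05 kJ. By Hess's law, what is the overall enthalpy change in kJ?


Hess's law: enthalpy is a state function, so add the step enthalpies.
dH_total = dH1 + dH2 = 356.77 + (-409.05)
dH_total = -52.28 kJ:

-52.28 kJ


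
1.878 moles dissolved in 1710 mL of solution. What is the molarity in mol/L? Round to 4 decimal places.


Convert volume to liters: V_L = V_mL / 1000.
V_L = 1710 / 1000 = 1.71 L
M = n / V_L = 1.878 / 1.71
M = 1.09824561 mol/L, rounded to 4 dp:

1.0982 mol/L


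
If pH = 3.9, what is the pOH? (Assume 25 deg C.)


At 25 deg C, pH + pOH = 14.
pOH = 14 - pH = 14 - 3.9
pOH = 10.1:

10.10


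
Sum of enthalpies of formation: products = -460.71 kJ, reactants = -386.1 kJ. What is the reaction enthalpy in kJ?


dH_rxn = sum(dH_f products) - sum(dH_f reactants)
dH_rxn = -460.71 - (-386.1)
dH_rxn = -74.61 kJ:

-74.61 kJ


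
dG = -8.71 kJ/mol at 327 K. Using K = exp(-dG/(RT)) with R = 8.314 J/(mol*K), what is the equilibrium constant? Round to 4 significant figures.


dG is in kJ/mol; multiply by 1000 to match R in J/(mol*K).
RT = 8.314 * 327 = 2718.678 J/mol
exponent = -dG*1000 / (RT) = -(-8.71*1000) / 2718.678 = 3.20376301
K = exp(3.20376301)
K = 24.62502, rounded to 4 significant figures:

24.63


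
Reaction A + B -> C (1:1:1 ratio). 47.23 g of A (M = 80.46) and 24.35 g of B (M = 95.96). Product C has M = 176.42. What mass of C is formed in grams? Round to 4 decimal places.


Find moles of each reactant; the smaller value is the limiting reagent in a 1:1:1 reaction, so moles_C equals moles of the limiter.
n_A = mass_A / M_A = 47.23 / 80.46 = 0.587 mol
n_B = mass_B / M_B = 24.35 / 95.96 = 0.253752 mol
Limiting reagent: B (smaller), n_limiting = 0.253752 mol
mass_C = n_limiting * M_C = 0.253752 * 176.42
mass_C = 44.76692784 g, rounded to 4 dp:

44.7669 g


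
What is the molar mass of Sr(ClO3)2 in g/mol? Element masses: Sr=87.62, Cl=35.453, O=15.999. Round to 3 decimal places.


M = sum(count * atomic_mass) over atoms.
M = 1*87.62 + 2*35.453 + 6*15.999
M = 87.62 + 70.906 + 95.994
M = 254.52 g/mol, rounded to 3 dp:

254.520 g/mol


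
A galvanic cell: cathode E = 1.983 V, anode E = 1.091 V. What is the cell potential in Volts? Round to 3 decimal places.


Standard cell potential: E_cell = E_cathode - E_anode.
E_cell = 1.983 - (1.091)
E_cell = 0.892 V, rounded to 3 dp:

0.892 V


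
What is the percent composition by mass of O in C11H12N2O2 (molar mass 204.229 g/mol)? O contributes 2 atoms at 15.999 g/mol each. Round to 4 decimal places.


pct = 100 * (n_elem * M_elem) / M_total
mass_contribution = 2 * 15.999 = 31.998 g/mol
pct = 100 * 31.998 / 204.229
pct = 15.66770635 %, rounded to 4 dp:

15.6677 %


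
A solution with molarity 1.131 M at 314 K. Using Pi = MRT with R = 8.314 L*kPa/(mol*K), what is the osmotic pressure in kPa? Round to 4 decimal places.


Osmotic pressure (van't Hoff): Pi = M*R*T.
RT = 8.314 * 314 = 2610.596
Pi = 1.131 * 2610.596
Pi = 2952.584076 kPa, rounded to 4 dp:

2952.5841 kPa


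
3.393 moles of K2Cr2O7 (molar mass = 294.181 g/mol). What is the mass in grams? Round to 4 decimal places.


mass = n * M
mass = 3.393 * 294.181
mass = 998.156133 g, rounded to 4 dp:

998.1561 g


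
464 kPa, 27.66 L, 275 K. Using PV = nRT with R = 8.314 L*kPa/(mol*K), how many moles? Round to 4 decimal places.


PV = nRT, solve for n = PV / (RT).
PV = 464 * 27.66 = 12834.24
RT = 8.314 * 275 = 2286.35
n = 12834.24 / 2286.35
n = 5.61341877 mol, rounded to 4 dp:

5.6134 mol


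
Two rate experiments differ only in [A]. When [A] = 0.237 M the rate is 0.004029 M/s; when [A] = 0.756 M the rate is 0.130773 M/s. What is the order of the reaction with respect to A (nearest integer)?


Rate is proportional to [A]^n, so rate2/rate1 = ([A]2/[A]1)^n. Take logs to solve for n.
rate2/rate1 = 0.130773 / 0.004029 = 32.4579
[A]2/[A]1 = 0.756 / 0.237 = 3.1899
n = ln(32.4579) / ln(3.1899) = 3.0
Nearest integer order:

3


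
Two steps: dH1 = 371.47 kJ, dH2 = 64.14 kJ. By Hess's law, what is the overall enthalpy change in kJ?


Hess's law: enthalpy is a state function, so add the step enthalpies.
dH_total = dH1 + dH2 = 371.47 + (64.14)
dH_total = 435.61 kJ:

435.61 kJ


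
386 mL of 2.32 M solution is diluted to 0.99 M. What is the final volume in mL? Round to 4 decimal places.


Dilution: M1*V1 = M2*V2, solve for V2.
V2 = M1*V1 / M2
V2 = 2.32 * 386 / 0.99
V2 = 895.52 / 0.99
V2 = 904.56565657 mL, rounded to 4 dp:

904.5657 mL


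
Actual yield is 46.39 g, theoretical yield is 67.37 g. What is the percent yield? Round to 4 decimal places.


% yield = 100 * actual / theoretical
% yield = 100 * 46.39 / 67.37
% yield = 68.85854238 %, rounded to 4 dp:

68.8585 %


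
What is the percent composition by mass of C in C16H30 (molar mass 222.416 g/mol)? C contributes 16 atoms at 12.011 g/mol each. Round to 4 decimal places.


pct = 100 * (n_elem * M_elem) / M_total
mass_contribution = 16 * 12.011 = 192.176 g/mol
pct = 100 * 192.176 / 222.416
pct = 86.40385584 %, rounded to 4 dp:

86.4039 %


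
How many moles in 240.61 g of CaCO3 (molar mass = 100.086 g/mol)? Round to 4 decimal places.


n = mass / M
n = 240.61 / 100.086
n = 2.40403253 mol, rounded to 4 dp:

2.4040 mol


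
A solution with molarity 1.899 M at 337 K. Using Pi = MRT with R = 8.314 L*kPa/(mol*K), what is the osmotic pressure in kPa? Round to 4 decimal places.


Osmotic pressure (van't Hoff): Pi = M*R*T.
RT = 8.314 * 337 = 2801.818
Pi = 1.899 * 2801.818
Pi = 5320.652382 kPa, rounded to 4 dp:

5320.6524 kPa


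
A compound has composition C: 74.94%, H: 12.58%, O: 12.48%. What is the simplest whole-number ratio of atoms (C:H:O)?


Assume 100 g of compound, divide each mass% by atomic mass to get moles, then normalize by the smallest to get a raw atom ratio.
Moles per 100 g: C: 74.94/12.011 = 6.2393, H: 12.58/1.008 = 12.4802, O: 12.48/15.999 = 0.78
Raw ratio (divide by min = 0.78): C: 7.999, H: 15.999, O: 1.0
Multiply by 1 to clear fractions: C: 7.999 ~= 8, H: 15.999 ~= 16, O: 1.0 ~= 1
Reduce by GCD to get the simplest whole-number ratio:

8:16:1


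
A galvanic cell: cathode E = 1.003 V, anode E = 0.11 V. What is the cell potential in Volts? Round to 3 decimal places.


Standard cell potential: E_cell = E_cathode - E_anode.
E_cell = 1.003 - (0.11)
E_cell = 0.893 V, rounded to 3 dp:

0.893 V


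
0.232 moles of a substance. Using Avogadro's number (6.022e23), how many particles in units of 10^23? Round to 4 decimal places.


N = n * NA, then divide by 1e23 for the requested units.
N / 1e23 = n * 6.022
N / 1e23 = 0.232 * 6.022
N / 1e23 = 1.397104, rounded to 4 dp:

1.3971


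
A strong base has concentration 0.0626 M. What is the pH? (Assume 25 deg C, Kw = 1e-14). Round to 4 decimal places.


A strong base dissociates completely, so [OH-] equals the given concentration.
pOH = -log10([OH-]) = -log10(0.0626) = 1.203426
pH = 14 - pOH = 14 - 1.203426
pH = 12.796574, rounded to 4 dp:

12.7966


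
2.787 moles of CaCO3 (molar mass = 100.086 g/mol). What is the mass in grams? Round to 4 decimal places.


mass = n * M
mass = 2.787 * 100.086
mass = 278.939682 g, rounded to 4 dp:

278.9397 g


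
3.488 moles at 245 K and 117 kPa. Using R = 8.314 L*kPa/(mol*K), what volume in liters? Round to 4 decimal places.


PV = nRT, solve for V = nRT / P.
nRT = 3.488 * 8.314 * 245 = 7104.8118
V = 7104.8118 / 117
V = 60.72488718 L, rounded to 4 dp:

60.7249 L


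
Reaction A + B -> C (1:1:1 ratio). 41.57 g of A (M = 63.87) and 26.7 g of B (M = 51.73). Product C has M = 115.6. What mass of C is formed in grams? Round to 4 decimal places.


Find moles of each reactant; the smaller value is the limiting reagent in a 1:1:1 reaction, so moles_C equals moles of the limiter.
n_A = mass_A / M_A = 41.57 / 63.87 = 0.650853 mol
n_B = mass_B / M_B = 26.7 / 51.73 = 0.516142 mol
Limiting reagent: B (smaller), n_limiting = 0.516142 mol
mass_C = n_limiting * M_C = 0.516142 * 115.6
mass_C = 59.6660152 g, rounded to 4 dp:

59.6660 g


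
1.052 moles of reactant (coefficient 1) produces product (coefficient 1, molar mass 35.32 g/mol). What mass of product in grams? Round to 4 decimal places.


Use the coefficient ratio to convert reactant moles to product moles, then multiply by the product's molar mass.
moles_P = moles_R * (coeff_P / coeff_R) = 1.052 * (1/1) = 1.052
mass_P = moles_P * M_P = 1.052 * 35.32
mass_P = 37.15664 g, rounded to 4 dp:

37.1566 g


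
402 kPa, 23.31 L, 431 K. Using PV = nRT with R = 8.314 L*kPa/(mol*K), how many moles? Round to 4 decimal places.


PV = nRT, solve for n = PV / (RT).
PV = 402 * 23.31 = 9370.62
RT = 8.314 * 431 = 3583.334
n = 9370.62 / 3583.334
n = 2.61505626 mol, rounded to 4 dp:

2.6151 mol


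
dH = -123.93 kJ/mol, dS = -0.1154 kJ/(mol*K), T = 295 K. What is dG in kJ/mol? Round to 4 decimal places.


Gibbs: dG = dH - T*dS (consistent units, dS already in kJ/(mol*K)).
T*dS = 295 * -0.1154 = -34.043
dG = -123.93 - (-34.043)
dG = -89.887 kJ/mol, rounded to 4 dp:

-89.8870 kJ/mol


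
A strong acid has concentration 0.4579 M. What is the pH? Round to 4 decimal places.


A strong acid dissociates completely, so [H+] equals the given concentration.
pH = -log10([H+]) = -log10(0.4579)
pH = 0.33922936, rounded to 4 dp:

0.3392


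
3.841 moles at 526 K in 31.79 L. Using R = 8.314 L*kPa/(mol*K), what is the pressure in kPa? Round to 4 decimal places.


PV = nRT, solve for P = nRT / V.
nRT = 3.841 * 8.314 * 526 = 16797.3229
P = 16797.3229 / 31.79
P = 528.3838597 kPa, rounded to 4 dp:

528.3839 kPa


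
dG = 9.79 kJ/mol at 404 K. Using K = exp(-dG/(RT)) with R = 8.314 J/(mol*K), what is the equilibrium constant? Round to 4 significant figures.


dG is in kJ/mol; multiply by 1000 to match R in J/(mol*K).
RT = 8.314 * 404 = 3358.856 J/mol
exponent = -dG*1000 / (RT) = -(9.79*1000) / 3358.856 = -2.91468286
K = exp(-2.91468286)
K = 0.054221224, rounded to 4 significant figures:

0.05422


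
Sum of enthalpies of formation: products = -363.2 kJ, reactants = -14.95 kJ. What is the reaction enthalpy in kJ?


dH_rxn = sum(dH_f products) - sum(dH_f reactants)
dH_rxn = -363.2 - (-14.95)
dH_rxn = -348.25 kJ:

-348.25 kJ


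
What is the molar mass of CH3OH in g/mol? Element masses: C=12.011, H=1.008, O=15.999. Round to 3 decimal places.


M = sum(count * atomic_mass) over atoms.
M = 1*12.011 + 4*1.008 + 1*15.999
M = 12.011 + 4.032 + 15.999
M = 32.042 g/mol, rounded to 3 dp:

32.042 g/mol


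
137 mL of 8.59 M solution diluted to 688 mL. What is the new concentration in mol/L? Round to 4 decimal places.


Dilution: M1*V1 = M2*V2, solve for M2.
M2 = M1*V1 / V2
M2 = 8.59 * 137 / 688
M2 = 1176.83 / 688
M2 = 1.71050872 mol/L, rounded to 4 dp:

1.7105 mol/L


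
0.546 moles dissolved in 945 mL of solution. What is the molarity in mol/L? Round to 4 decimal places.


Convert volume to liters: V_L = V_mL / 1000.
V_L = 945 / 1000 = 0.945 L
M = n / V_L = 0.546 / 0.945
M = 0.57777778 mol/L, rounded to 4 dp:

0.5778 mol/L


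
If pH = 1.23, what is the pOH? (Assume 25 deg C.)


At 25 deg C, pH + pOH = 14.
pOH = 14 - pH = 14 - 1.23
pOH = 12.77:

12.77


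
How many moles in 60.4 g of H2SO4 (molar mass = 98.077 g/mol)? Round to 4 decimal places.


n = mass / M
n = 60.4 / 98.077
n = 0.61584265 mol, rounded to 4 dp:

0.6158 mol


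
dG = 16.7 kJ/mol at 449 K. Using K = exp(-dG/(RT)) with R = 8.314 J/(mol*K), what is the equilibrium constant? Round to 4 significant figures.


dG is in kJ/mol; multiply by 1000 to match R in J/(mol*K).
RT = 8.314 * 449 = 3732.986 J/mol
exponent = -dG*1000 / (RT) = -(16.7*1000) / 3732.986 = -4.47363049
K = exp(-4.47363049)
K = 0.011405832, rounded to 4 significant figures:

0.01141


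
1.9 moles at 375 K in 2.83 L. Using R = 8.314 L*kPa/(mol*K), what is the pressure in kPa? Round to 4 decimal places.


PV = nRT, solve for P = nRT / V.
nRT = 1.9 * 8.314 * 375 = 5923.725
P = 5923.725 / 2.83
P = 2093.18904594 kPa, rounded to 4 dp:

2093.1890 kPa


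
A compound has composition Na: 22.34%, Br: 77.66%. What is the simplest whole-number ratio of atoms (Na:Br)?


Assume 100 g of compound, divide each mass% by atomic mass to get moles, then normalize by the smallest to get a raw atom ratio.
Moles per 100 g: Na: 22.34/22.99 = 0.9717, Br: 77.66/79.904 = 0.9719
Raw ratio (divide by min = 0.9717): Na: 1.0, Br: 1.0
Multiply by 1 to clear fractions: Na: 1.0 ~= 1, Br: 1.0 ~= 1
Reduce by GCD to get the simplest whole-number ratio:

1:1


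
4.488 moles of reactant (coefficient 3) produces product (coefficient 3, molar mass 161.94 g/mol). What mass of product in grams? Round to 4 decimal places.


Use the coefficient ratio to convert reactant moles to product moles, then multiply by the product's molar mass.
moles_P = moles_R * (coeff_P / coeff_R) = 4.488 * (3/3) = 4.488
mass_P = moles_P * M_P = 4.488 * 161.94
mass_P = 726.78672 g, rounded to 4 dp:

726.7867 g


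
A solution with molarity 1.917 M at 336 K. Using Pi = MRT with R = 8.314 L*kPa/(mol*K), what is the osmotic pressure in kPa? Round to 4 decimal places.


Osmotic pressure (van't Hoff): Pi = M*R*T.
RT = 8.314 * 336 = 2793.504
Pi = 1.917 * 2793.504
Pi = 5355.147168 kPa, rounded to 4 dp:

5355.1472 kPa


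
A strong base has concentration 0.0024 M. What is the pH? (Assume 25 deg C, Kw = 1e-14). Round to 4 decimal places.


A strong base dissociates completely, so [OH-] equals the given concentration.
pOH = -log10([OH-]) = -log10(0.0024) = 2.619789
pH = 14 - pOH = 14 - 2.619789
pH = 11.380211, rounded to 4 dp:

11.3802


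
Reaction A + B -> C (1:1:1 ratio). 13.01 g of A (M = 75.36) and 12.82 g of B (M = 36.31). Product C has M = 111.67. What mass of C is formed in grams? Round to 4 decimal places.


Find moles of each reactant; the smaller value is the limiting reagent in a 1:1:1 reaction, so moles_C equals moles of the limiter.
n_A = mass_A / M_A = 13.01 / 75.36 = 0.172638 mol
n_B = mass_B / M_B = 12.82 / 36.31 = 0.353071 mol
Limiting reagent: A (smaller), n_limiting = 0.172638 mol
mass_C = n_limiting * M_C = 0.172638 * 111.67
mass_C = 19.27848546 g, rounded to 4 dp:

19.2785 g
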